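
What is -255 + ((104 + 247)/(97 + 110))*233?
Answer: 3222/23 ≈ 140.09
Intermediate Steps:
-255 + ((104 + 247)/(97 + 110))*233 = -255 + (351/207)*233 = -255 + (351*(1/207))*233 = -255 + (39/23)*233 = -255 + 9087/23 = 3222/23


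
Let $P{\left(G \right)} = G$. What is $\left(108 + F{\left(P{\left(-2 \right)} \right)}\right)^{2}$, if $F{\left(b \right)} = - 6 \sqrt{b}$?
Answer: $11592 - 1296 i \sqrt{2} \approx 11592.0 - 1832.8 i$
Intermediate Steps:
$\left(108 + F{\left(P{\left(-2 \right)} \right)}\right)^{2} = \left(108 - 6 \sqrt{-2}\right)^{2} = \left(108 - 6 i \sqrt{2}\right)^{2}$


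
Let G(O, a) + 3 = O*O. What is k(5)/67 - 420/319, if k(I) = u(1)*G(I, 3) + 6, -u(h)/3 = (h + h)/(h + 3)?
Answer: -36753/21373 ≈ -1.7196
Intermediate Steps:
u(h) = -6*h/(3 + h) (u(h) = -3*(h + h)/(h + 3) = -3*2*h/(3 + h) = -6*h/(3 + h))
G(O, a) = -3 + O² (G(O, a) = -3 + O*O = -3 + O²)
k(I) = 21/2 - 3*I²/2 (k(I) = (-6*1/(3 + 1))*(-3 + I²) + 6 = (-6*1/4)*(-3 + I²) + 6 = (-6*1*¼)*(-3 + I²) + 6 = -3*(-3 + I²)/2 + 6 = (9/2 - 3*I²/2) + 6 = 21/2 - 3*I²/2)
k(5)/67 - 420/319 = (21/2 - 3/2*5²)/67 - 420/319 = (21/2 - 3/2*25)*(1/67) - 420*1/319 = (21/2 - 75/2)*(1/67) - 420/319 = -27*1/67 - 420/319 = -27/67 - 420/319 = -36753/21373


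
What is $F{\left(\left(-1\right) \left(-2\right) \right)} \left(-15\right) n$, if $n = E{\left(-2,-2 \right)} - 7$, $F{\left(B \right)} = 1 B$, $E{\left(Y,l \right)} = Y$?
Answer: $270$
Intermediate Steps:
$F{\left(B \right)} = B$
$n = -9$ ($n = -2 - 7 = -9$)
$F{\left(\left(-1\right) \left(-2\right) \right)} \left(-15\right) n = \left(-1\right) \left(-2\right) \left(-15\right) \left(-9\right) = 2 \left(-15\right) \left(-9\right) = \left(-30\right) \left(-9\right) = 270$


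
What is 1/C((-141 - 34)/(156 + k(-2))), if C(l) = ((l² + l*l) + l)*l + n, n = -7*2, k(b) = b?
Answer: -2662/41643 ≈ -0.063924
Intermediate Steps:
n = -14
C(l) = -14 + l*(l + 2*l²) (C(l) = ((l² + l*l) + l)*l - 14 = ((l² + l²) + l)*l - 14 = (2*l² + l)*l - 14 = (l + 2*l²)*l - 14 = l*(l + 2*l²) - 14 = -14 + l*(l + 2*l²))
1/C((-141 - 34)/(156 + k(-2))) = 1/(-14 + ((-141 - 34)/(156 - 2))² + 2*((-141 - 34)/(156 - 2))³) = 1/(-14 + (-175/154)² + 2*(-175/154)³) = 1/(-14 + (-175*1/154)² + 2*(-175*1/154)³) = 1/(-14 + (-25/22)² + 2*(-25/22)³) = 1/(-14 + 625/484 + 2*(-15625/10648)) = 1/(-14 + 625/484 - 15625/5324) = 1/(-41643/2662) = -2662/41643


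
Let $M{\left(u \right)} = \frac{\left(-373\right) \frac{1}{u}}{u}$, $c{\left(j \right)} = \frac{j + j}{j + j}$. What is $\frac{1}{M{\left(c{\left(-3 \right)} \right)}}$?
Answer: $- \frac{1}{373} \approx -0.002681$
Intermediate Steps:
$c{\left(j \right)} = 1$ ($c{\left(j \right)} = \frac{2 j}{2 j} = 2 j \frac{1}{2 j} = 1$)
$M{\left(u \right)} = - \frac{373}{u^{2}}$
$\frac{1}{M{\left(c{\left(-3 \right)} \right)}} = \frac{1}{\left(-373\right) 1^{-2}} = \frac{1}{\left(-373\right) 1} = \frac{1}{-373} = - \frac{1}{373}$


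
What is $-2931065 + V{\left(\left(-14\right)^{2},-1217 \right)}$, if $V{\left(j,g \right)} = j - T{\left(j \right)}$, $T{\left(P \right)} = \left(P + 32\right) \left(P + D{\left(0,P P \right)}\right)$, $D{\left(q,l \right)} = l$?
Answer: $-11734405$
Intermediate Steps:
$T{\left(P \right)} = \left(32 + P\right) \left(P + P^{2}\right)$ ($T{\left(P \right)} = \left(P + 32\right) \left(P + P P\right) = \left(32 + P\right) \left(P + P^{2}\right)$)
$V{\left(j,g \right)} = j - j \left(32 + j^{2} + 33 j\right)$
$-2931065 + V{\left(\left(-14\right)^{2},-1217 \right)} = -2931065 + \left(-14\right)^{2} \left(-31 - \left(\left(-14\right)^{2}\right)^{2} - 33 \left(-14\right)^{2}\right) = -2931065 + 196 \left(-31 - 196^{2} - 6468\right) = -2931065 + 196 \left(-31 - 38416 - 6468\right) = -2931065 + 196 \left(-44915\right) = -2931065 - 8803340 = -11734405$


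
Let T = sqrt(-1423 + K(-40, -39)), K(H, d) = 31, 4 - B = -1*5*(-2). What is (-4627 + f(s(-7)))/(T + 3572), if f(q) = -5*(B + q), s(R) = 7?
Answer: -517047/398768 + 579*I*sqrt(87)/398768 ≈ -1.2966 + 0.013543*I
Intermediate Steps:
B = -6 (B = 4 - (-1*5)*(-2) = 4 - (-5)*(-2) = 4 - 1*10 = 4 - 10 = -6)
f(q) = 30 - 5*q (f(q) = -5*(-6 + q) = 30 - 5*q)
T = 4*I*sqrt(87) (T = sqrt(-1423 + 31) = sqrt(-1392) = 4*I*sqrt(87) ≈ 37.31*I)
(-4627 + f(s(-7)))/(T + 3572) = (-4627 + (30 - 5*7))/(4*I*sqrt(87) + 3572) = (-4627 + (30 - 35))/(3572 + 4*I*sqrt(87)) = (-4627 - 5)/(3572 + 4*I*sqrt(87)) = -4632/(3572 + 4*I*sqrt(87))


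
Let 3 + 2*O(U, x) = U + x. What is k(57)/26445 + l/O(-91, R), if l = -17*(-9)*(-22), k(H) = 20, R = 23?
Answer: 35605832/375519 ≈ 94.818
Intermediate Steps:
O(U, x) = -3/2 + U/2 + x/2 (O(U, x) = -3/2 + (U + x)/2 = -3/2 + (U/2 + x/2) = -3/2 + U/2 + x/2)
l = -3366 (l = 153*(-22) = -3366)
k(57)/26445 + l/O(-91, R) = 20/26445 - 3366/(-3/2 + (½)*(-91) + (½)*23) = 20*(1/26445) - 3366/(-3/2 - 91/2 + 23/2) = 4/5289 - 3366/(-71/2) = 4/5289 - 3366*(-2/71) = 4/5289 + 6732/71 = 35605832/375519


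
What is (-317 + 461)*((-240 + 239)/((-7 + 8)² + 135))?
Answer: -18/17 ≈ -1.0588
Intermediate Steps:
(-317 + 461)*((-240 + 239)/((-7 + 8)² + 135)) = 144*(-1/(1² + 135)) = 144*(-1/(1 + 135)) = 144*(-1/136) = -18/17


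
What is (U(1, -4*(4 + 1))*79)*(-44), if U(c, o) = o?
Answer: 69520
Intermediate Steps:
(U(1, -4*(4 + 1))*79)*(-44) = (-4*(4 + 1)*79)*(-44) = (-4*5*79)*(-44) = -20*79*(-44) = -1580*(-44) = 69520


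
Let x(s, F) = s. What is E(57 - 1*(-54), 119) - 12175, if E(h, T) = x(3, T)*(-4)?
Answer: -12187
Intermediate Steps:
E(h, T) = -12 (E(h, T) = 3*(-4) = -12)
E(57 - 1*(-54), 119) - 12175 = -12 - 12175 = -12187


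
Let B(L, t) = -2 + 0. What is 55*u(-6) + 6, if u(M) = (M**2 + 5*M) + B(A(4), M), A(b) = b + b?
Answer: 226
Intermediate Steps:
A(b) = 2*b
B(L, t) = -2
u(M) = -2 + M**2 + 5*M (u(M) = (M**2 + 5*M) - 2 = -2 + M**2 + 5*M)
55*u(-6) + 6 = 55*(-2 + (-6)**2 + 5*(-6)) + 6 = 55*(-2 + 36 - 30) + 6 = 55*4 + 6 = 220 + 6 = 226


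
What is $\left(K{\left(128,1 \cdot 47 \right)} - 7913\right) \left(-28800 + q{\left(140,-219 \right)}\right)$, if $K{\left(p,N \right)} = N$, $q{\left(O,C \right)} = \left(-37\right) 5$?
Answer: $227996010$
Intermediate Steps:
$q{\left(O,C \right)} = -185$
$\left(K{\left(128,1 \cdot 47 \right)} - 7913\right) \left(-28800 + q{\left(140,-219 \right)}\right) = \left(1 \cdot 47 - 7913\right) \left(-28800 - 185\right) = \left(47 - 7913\right) \left(-28985\right) = \left(-7866\right) \left(-28985\right) = 227996010$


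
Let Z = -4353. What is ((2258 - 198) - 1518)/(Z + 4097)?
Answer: -271/128 ≈ -2.1172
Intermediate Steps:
((2258 - 198) - 1518)/(Z + 4097) = ((2258 - 198) - 1518)/(-4353 + 4097) = (2060 - 1518)/(-256) = 542*(-1/256) = -271/128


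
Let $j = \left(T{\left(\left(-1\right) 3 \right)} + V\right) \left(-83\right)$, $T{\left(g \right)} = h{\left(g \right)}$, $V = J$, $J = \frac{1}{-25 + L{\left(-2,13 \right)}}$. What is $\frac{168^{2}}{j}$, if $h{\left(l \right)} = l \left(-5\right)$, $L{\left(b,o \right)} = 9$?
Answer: $- \frac{451584}{19837} \approx -22.765$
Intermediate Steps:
$J = - \frac{1}{16}$ ($J = \frac{1}{-25 + 9} = \frac{1}{-16} = - \frac{1}{16} \approx -0.0625$)
$V = - \frac{1}{16} \approx -0.0625$
$h{\left(l \right)} = - 5 l$
$T{\left(g \right)} = - 5 g$
$j = - \frac{19837}{16}$ ($j = \left(- 5 \left(\left(-1\right) 3\right) - \frac{1}{16}\right) \left(-83\right) = \left(\left(-5\right) \left(-3\right) - \frac{1}{16}\right) \left(-83\right) = \left(15 - \frac{1}{16}\right) \left(-83\right) = \frac{239}{16} \left(-83\right) = - \frac{19837}{16} \approx -1239.8$)
$\frac{168^{2}}{j} = \frac{168^{2}}{- \frac{19837}{16}} = 28224 \left(- \frac{16}{19837}\right) = - \frac{451584}{19837}$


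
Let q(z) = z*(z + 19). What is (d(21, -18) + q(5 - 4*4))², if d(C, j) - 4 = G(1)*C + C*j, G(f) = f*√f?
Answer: 194481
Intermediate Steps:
G(f) = f^(3/2)
q(z) = z*(19 + z)
d(C, j) = 4 + C + C*j (d(C, j) = 4 + (1^(3/2)*C + C*j) = 4 + (1*C + C*j) = 4 + (C + C*j) = 4 + C + C*j)
(d(21, -18) + q(5 - 4*4))² = ((4 + 21 + 21*(-18)) + (5 - 4*4)*(19 + (5 - 4*4)))² = ((4 + 21 - 378) + (5 - 16)*(19 + (5 - 16)))² = (-353 - 11*(19 - 11))² = (-353 - 11*8)² = (-353 - 88)² = (-441)² = 194481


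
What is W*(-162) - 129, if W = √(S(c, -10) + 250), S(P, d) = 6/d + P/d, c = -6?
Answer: -129 - 810*√10 ≈ -2690.4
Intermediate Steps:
W = 5*√10 (W = √((6 - 6)/(-10) + 250) = √(-⅒*0 + 250) = √(0 + 250) = √250 = 5*√10 ≈ 15.811)
W*(-162) - 129 = (5*√10)*(-162) - 129 = -810*√10 - 129 = -129 - 810*√10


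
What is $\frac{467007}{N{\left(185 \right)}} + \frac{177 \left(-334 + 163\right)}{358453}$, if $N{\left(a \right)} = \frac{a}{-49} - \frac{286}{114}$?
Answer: $- \frac{467548899303987}{6291567056} \approx -74314.0$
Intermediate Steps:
$N{\left(a \right)} = - \frac{143}{57} - \frac{a}{49}$ ($N{\left(a \right)} = a \left(- \frac{1}{49}\right) - \frac{143}{57} = - \frac{a}{49} - \frac{143}{57} = - \frac{143}{57} - \frac{a}{49}$)
$\frac{467007}{N{\left(185 \right)}} + \frac{177 \left(-334 + 163\right)}{358453} = \frac{467007}{- \frac{143}{57} - \frac{185}{49}} + \frac{177 \left(-334 + 163\right)}{358453} = \frac{467007}{- \frac{143}{57} - \frac{185}{49}} + 177 \left(-171\right) \frac{1}{358453} = \frac{467007}{- \frac{17552}{2793}} - \frac{30267}{358453} = 467007 \left(- \frac{2793}{17552}\right) - \frac{30267}{358453} = - \frac{1304350551}{17552} - \frac{30267}{358453} = - \frac{467548899303987}{6291567056}$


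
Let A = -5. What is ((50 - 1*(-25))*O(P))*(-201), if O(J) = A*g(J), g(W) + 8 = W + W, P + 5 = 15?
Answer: 904500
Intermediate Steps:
P = 10 (P = -5 + 15 = 10)
g(W) = -8 + 2*W (g(W) = -8 + (W + W) = -8 + 2*W)
O(J) = 40 - 10*J (O(J) = -5*(-8 + 2*J) = 40 - 10*J)
((50 - 1*(-25))*O(P))*(-201) = ((50 - 1*(-25))*(40 - 10*10))*(-201) = ((50 + 25)*(40 - 100))*(-201) = (75*(-60))*(-201) = -4500*(-201) = 904500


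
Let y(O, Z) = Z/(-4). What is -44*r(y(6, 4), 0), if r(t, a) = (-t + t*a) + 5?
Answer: -264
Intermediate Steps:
y(O, Z) = -Z/4 (y(O, Z) = Z*(-¼) = -Z/4)
r(t, a) = 5 - t + a*t (r(t, a) = (-t + a*t) + 5 = 5 - t + a*t)
-44*r(y(6, 4), 0) = -44*(5 - (-1)*4/4 + 0*(-¼*4)) = -44*(5 - 1*(-1) + 0*(-1)) = -44*(5 + 1 + 0) = -44*6 = -264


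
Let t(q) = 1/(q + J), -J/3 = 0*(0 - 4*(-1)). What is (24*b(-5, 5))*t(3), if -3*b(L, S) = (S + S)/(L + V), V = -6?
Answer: 80/33 ≈ 2.4242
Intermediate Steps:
b(L, S) = -2*S/(3*(-6 + L)) (b(L, S) = -(S + S)/(3*(L - 6)) = -2*S/(3*(-6 + L)))
J = 0 (J = -0*(0 - 4*(-1)) = -0*(0 + 4) = -0*4 = -3*0 = 0)
t(q) = 1/q (t(q) = 1/(q + 0) = 1/q)
(24*b(-5, 5))*t(3) = (24*(-2*5/(-18 + 3*(-5))))/3 = (24*(-2*5/(-18 - 15)))*(⅓) = (24*(-2*5/(-33)))*(⅓) = (24*(-2*5*(-1/33)))*(⅓) = (24*(10/33))*(⅓) = (80/11)*(⅓) = 80/33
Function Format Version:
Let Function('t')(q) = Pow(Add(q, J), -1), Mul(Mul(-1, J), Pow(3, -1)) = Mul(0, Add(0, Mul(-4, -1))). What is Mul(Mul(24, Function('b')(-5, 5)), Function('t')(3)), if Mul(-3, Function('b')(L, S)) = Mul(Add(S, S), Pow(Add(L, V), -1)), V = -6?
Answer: Rational(80, 33) ≈ 2.4242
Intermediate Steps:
Function('b')(L, S) = Mul(Rational(-2, 3), S, Pow(Add(-6, L), -1)) (Function('b')(L, S) = Mul(Rational(-1, 3), Mul(Add(S, S), Pow(Add(L, -6), -1))) = Mul(Rational(-1, 3), Mul(Mul(2, S), Pow(Add(-6, L), -1))) = Mul(Rational(-1, 3), Mul(2, S, Pow(Add(-6, L), -1))) = Mul(Rational(-2, 3), S, Pow(Add(-6, L), -1)))
J = 0 (J = Mul(-3, Mul(0, Add(0, Mul(-4, -1)))) = Mul(-3, Mul(0, Add(0, 4))) = Mul(-3, Mul(0, 4)) = Mul(-3, 0) = 0)
Function('t')(q) = Pow(q, -1) (Function('t')(q) = Pow(Add(q, 0), -1) = Pow(q, -1))
Mul(Mul(24, Function('b')(-5, 5)), Function('t')(3)) = Mul(Mul(24, Mul(-2, 5, Pow(Add(-18, Mul(3, -5)), -1))), Pow(3, -1)) = Mul(Mul(24, Mul(-2, 5, Pow(Add(-18, -15), -1))), Rational(1, 3)) = Mul(Mul(24, Mul(-2, 5, Pow(-33, -1))), Rational(1, 3)) = Mul(Mul(24, Mul(-2, 5, Rational(-1, 33))), Rational(1, 3)) = Mul(Mul(24, Rational(10, 33)), Rational(1, 3)) = Mul(Rational(80, 11), Rational(1, 3)) = Rational(80, 33)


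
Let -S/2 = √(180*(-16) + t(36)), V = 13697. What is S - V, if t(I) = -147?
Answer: -13697 - 2*I*√3027 ≈ -13697.0 - 110.04*I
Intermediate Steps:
S = -2*I*√3027 (S = -2*√(180*(-16) - 147) = -2*√(-2880 - 147) = -2*I*√3027 ≈ -110.04*I)
S - V = -2*I*√3027 - 1*13697 = -2*I*√3027 - 13697 = -13697 - 2*I*√3027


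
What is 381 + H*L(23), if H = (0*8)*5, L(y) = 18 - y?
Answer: 381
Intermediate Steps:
H = 0 (H = 0*5 = 0)
381 + H*L(23) = 381 + 0*(18 - 1*23) = 381 + 0*(18 - 23) = 381 + 0*(-5) = 381 + 0 = 381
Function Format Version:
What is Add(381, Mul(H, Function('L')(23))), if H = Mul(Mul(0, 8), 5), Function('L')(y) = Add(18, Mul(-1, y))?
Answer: 381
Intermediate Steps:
H = 0 (H = Mul(0, 5) = 0)
Add(381, Mul(H, Function('L')(23))) = Add(381, Mul(0, Add(18, Mul(-1, 23)))) = Add(381, Mul(0, Add(18, -23))) = Add(381, Mul(0, -5)) = Add(381, 0) = 381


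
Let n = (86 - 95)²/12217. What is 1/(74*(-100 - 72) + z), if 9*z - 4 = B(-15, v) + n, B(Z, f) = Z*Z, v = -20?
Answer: -109953/1396684010 ≈ -7.8724e-5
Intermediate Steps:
B(Z, f) = Z²
n = 81/12217 (n = (-9)²*(1/12217) = 81*(1/12217) = 81/12217 ≈ 0.0066301)
z = 2797774/109953 (z = 4/9 + ((-15)² + 81/12217)/9 = 4/9 + (225 + 81/12217)/9 = 4/9 + (⅑)*(2748906/12217) = 4/9 + 305434/12217 = 2797774/109953 ≈ 25.445)
1/(74*(-100 - 72) + z) = 1/(74*(-100 - 72) + 2797774/109953) = 1/(74*(-172) + 2797774/109953) = 1/(-12728 + 2797774/109953) = 1/(-1396684010/109953) = -109953/1396684010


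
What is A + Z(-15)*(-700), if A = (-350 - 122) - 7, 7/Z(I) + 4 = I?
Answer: -4201/19 ≈ -221.11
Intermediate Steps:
Z(I) = 7/(-4 + I)
A = -479 (A = -472 - 7 = -479)
A + Z(-15)*(-700) = -479 + (7/(-4 - 15))*(-700) = -479 + (7/(-19))*(-700) = -479 + (7*(-1/19))*(-700) = -479 - 7/19*(-700) = -479 + 4900/19 = -4201/19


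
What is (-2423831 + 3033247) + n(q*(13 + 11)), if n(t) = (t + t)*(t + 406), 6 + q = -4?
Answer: 529736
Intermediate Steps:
q = -10 (q = -6 - 4 = -10)
n(t) = 2*t*(406 + t) (n(t) = (2*t)*(406 + t) = 2*t*(406 + t))
(-2423831 + 3033247) + n(q*(13 + 11)) = (-2423831 + 3033247) + 2*(-10*(13 + 11))*(406 - 10*(13 + 11)) = 609416 + 2*(-10*24)*(406 - 10*24) = 609416 + 2*(-240)*(406 - 240) = 609416 + 2*(-240)*166 = 609416 - 79680 = 529736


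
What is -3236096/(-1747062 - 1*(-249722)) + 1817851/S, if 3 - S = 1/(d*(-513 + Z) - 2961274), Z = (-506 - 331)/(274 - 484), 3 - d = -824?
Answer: 161109553008353903349/265878217074535 ≈ 6.0595e+5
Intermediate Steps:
d = 827 (d = 3 - 1*(-824) = 3 + 824 = 827)
Z = 279/70 (Z = -837/(-210) = -837*(-1/210) = 279/70 ≈ 3.9857)
S = 710268121/236756017 (S = 3 - 1/(827*(-513 + 279/70) - 2961274) = 3 - 1/(827*(-35631/70) - 2961274) = 3 - 1/(-29466837/70 - 2961274) = 3 - 1/(-236756017/70) = 3 - 1*(-70/236756017) = 3 + 70/236756017 = 710268121/236756017 ≈ 3.0000)
-3236096/(-1747062 - 1*(-249722)) + 1817851/S = -3236096/(-1747062 - 1*(-249722)) + 1817851/(710268121/236756017) = -3236096/(-1747062 + 249722) + 1817851*(236756017/710268121) = -3236096/(-1497340) + 430387162259467/710268121 = -3236096*(-1/1497340) + 430387162259467/710268121 = 809024/374335 + 430387162259467/710268121 = 161109553008353903349/265878217074535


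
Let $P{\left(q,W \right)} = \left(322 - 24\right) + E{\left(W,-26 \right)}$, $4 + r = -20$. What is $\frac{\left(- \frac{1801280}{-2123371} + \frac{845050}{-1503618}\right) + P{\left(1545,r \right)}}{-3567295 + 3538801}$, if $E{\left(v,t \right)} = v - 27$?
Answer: $- \frac{197380144967039}{22743475242696333} \approx -0.0086785$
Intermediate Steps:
$r = -24$ ($r = -4 - 20 = -24$)
$E{\left(v,t \right)} = -27 + v$
$P{\left(q,W \right)} = 271 + W$ ($P{\left(q,W \right)} = \left(322 - 24\right) + \left(-27 + W\right) = 298 + \left(-27 + W\right) = 271 + W$)
$\frac{\left(- \frac{1801280}{-2123371} + \frac{845050}{-1503618}\right) + P{\left(1545,r \right)}}{-3567295 + 3538801} = \frac{\left(- \frac{1801280}{-2123371} + \frac{845050}{-1503618}\right) + \left(271 - 24\right)}{-3567295 + 3538801} = \frac{\left(\left(-1801280\right) \left(- \frac{1}{2123371}\right) + 845050 \left(- \frac{1}{1503618}\right)\right) + 247}{-28494} = \left(\left(\frac{1801280}{2123371} - \frac{422525}{751809}\right) + 247\right) \left(- \frac{1}{28494}\right) = \left(\frac{457041183745}{1596369428139} + 247\right) \left(- \frac{1}{28494}\right) = \frac{394760289934078}{1596369428139} \left(- \frac{1}{28494}\right) = - \frac{197380144967039}{22743475242696333}$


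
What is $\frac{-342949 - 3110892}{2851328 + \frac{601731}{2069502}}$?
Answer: $- \frac{2382576952394}{1966943200129} \approx -1.2113$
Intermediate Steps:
$\frac{-342949 - 3110892}{2851328 + \frac{601731}{2069502}} = - \frac{3453841}{2851328 + 601731 \cdot \frac{1}{2069502}} = - \frac{3453841}{2851328 + \frac{200577}{689834}} = - \frac{3453841}{\frac{1966943200129}{689834}} = \left(-3453841\right) \frac{689834}{1966943200129} = - \frac{2382576952394}{1966943200129}$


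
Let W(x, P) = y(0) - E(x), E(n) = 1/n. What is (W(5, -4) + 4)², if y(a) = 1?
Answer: 576/25 ≈ 23.040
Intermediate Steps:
W(x, P) = 1 - 1/x
(W(5, -4) + 4)² = ((-1 + 5)/5 + 4)² = ((⅕)*4 + 4)² = (⅘ + 4)² = (24/5)² = 576/25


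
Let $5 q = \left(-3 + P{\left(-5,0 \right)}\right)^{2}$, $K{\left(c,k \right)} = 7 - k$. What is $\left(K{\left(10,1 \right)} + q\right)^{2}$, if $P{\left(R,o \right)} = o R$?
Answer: $\frac{1521}{25} \approx 60.84$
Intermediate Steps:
$P{\left(R,o \right)} = R o$
$q = \frac{9}{5}$ ($q = \frac{\left(-3 - 0\right)^{2}}{5} = \frac{\left(-3 + 0\right)^{2}}{5} = \frac{\left(-3\right)^{2}}{5} = \frac{1}{5} \cdot 9 = \frac{9}{5} \approx 1.8$)
$\left(K{\left(10,1 \right)} + q\right)^{2} = \left(\left(7 - 1\right) + \frac{9}{5}\right)^{2} = \left(6 + \frac{9}{5}\right)^{2} = \left(\frac{39}{5}\right)^{2} = \frac{1521}{25}$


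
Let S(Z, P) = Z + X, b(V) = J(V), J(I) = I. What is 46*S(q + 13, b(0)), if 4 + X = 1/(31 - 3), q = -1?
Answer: 5175/14 ≈ 369.64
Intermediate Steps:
b(V) = V
X = -111/28 (X = -4 + 1/(31 - 3) = -4 + 1/28 = -111/28 ≈ -3.9643)
S(Z, P) = -111/28 + Z (S(Z, P) = Z - 111/28 = -111/28 + Z)
46*S(q + 13, b(0)) = 46*(-111/28 + (-1 + 13)) = 46*(-111/28 + 12) = 46*(225/28) = 5175/14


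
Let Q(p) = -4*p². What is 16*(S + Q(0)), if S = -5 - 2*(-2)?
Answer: -16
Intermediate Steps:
S = -1 (S = -5 + 4 = -1)
16*(S + Q(0)) = 16*(-1 - 4*0²) = 16*(-1 - 4*0) = 16*(-1 + 0) = 16*(-1) = -16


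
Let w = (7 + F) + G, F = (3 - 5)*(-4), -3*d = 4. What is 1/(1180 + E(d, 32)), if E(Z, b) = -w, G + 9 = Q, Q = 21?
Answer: 1/1153 ≈ 0.00086730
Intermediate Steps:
d = -4/3 (d = -⅓*4 = -4/3 ≈ -1.3333)
G = 12 (G = -9 + 21 = 12)
F = 8 (F = -2*(-4) = 8)
w = 27 (w = (7 + 8) + 12 = 15 + 12 = 27)
E(Z, b) = -27 (E(Z, b) = -1*27 = -27)
1/(1180 + E(d, 32)) = 1/(1180 - 27) = 1/1153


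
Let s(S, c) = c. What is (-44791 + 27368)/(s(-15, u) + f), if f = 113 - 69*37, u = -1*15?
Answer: 17423/2455 ≈ 7.0969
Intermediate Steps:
u = -15
f = -2440 (f = 113 - 2553 = -2440)
(-44791 + 27368)/(s(-15, u) + f) = (-44791 + 27368)/(-15 - 2440) = -17423/(-2455) = -17423*(-1/2455) = 17423/2455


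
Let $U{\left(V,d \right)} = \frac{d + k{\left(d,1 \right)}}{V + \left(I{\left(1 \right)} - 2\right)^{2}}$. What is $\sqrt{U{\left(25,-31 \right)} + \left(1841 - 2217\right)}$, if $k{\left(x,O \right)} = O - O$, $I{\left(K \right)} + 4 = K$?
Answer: $\frac{i \sqrt{37662}}{10} \approx 19.407 i$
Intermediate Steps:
$I{\left(K \right)} = -4 + K$
$k{\left(x,O \right)} = 0$
$U{\left(V,d \right)} = \frac{d}{25 + V}$ ($U{\left(V,d \right)} = \frac{d + 0}{V + \left(\left(-4 + 1\right) - 2\right)^{2}} = \frac{d}{V + \left(-3 - 2\right)^{2}} = \frac{d}{V + \left(-5\right)^{2}} = \frac{d}{V + 25} = \frac{d}{25 + V}$)
$\sqrt{U{\left(25,-31 \right)} + \left(1841 - 2217\right)} = \sqrt{- \frac{31}{25 + 25} + \left(1841 - 2217\right)} = \sqrt{- \frac{31}{50} - 376} = \sqrt{- \frac{18831}{50}} = \frac{i \sqrt{37662}}{10}$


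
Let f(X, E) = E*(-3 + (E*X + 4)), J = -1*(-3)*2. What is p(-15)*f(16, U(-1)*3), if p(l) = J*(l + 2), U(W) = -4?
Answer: -178776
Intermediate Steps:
J = 6 (J = 3*2 = 6)
p(l) = 12 + 6*l (p(l) = 6*(l + 2) = 6*(2 + l) = 12 + 6*l)
f(X, E) = E*(1 + E*X) (f(X, E) = E*(-3 + (4 + E*X)) = E*(1 + E*X))
p(-15)*f(16, U(-1)*3) = (12 + 6*(-15))*((-4*3)*(1 - 4*3*16)) = (12 - 90)*(-12*(1 - 12*16)) = -(-936)*(1 - 192) = -(-936)*(-191) = -78*2292 = -178776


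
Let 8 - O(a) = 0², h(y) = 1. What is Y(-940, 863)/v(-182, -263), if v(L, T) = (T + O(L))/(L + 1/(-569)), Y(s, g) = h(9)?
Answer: 103559/145095 ≈ 0.71373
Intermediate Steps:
O(a) = 8 (O(a) = 8 - 1*0² = 8 - 1*0 = 8 + 0 = 8)
Y(s, g) = 1
v(L, T) = (8 + T)/(-1/569 + L) (v(L, T) = (T + 8)/(L + 1/(-569)) = (8 + T)/(L - 1/569) = (8 + T)/(-1/569 + L))
Y(-940, 863)/v(-182, -263) = 1/(569*(8 - 263)/(-1 + 569*(-182))) = 1/(569*(-255)/(-1 - 103558)) = 1/(569*(-255)/(-103559)) = 1/(569*(-1/103559)*(-255)) = 1/(145095/103559) = 1*(103559/145095) = 103559/145095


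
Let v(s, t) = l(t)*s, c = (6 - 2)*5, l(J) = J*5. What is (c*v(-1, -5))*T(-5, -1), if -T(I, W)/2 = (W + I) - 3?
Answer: 9000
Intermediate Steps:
l(J) = 5*J
c = 20 (c = 4*5 = 20)
T(I, W) = 6 - 2*I - 2*W (T(I, W) = -2*((W + I) - 3) = -2*((I + W) - 3) = -2*(-3 + I + W) = 6 - 2*I - 2*W)
v(s, t) = 5*s*t (v(s, t) = (5*t)*s = 5*s*t)
(c*v(-1, -5))*T(-5, -1) = (20*(5*(-1)*(-5)))*(6 - 2*(-5) - 2*(-1)) = (20*25)*(6 + 10 + 2) = 500*18 = 9000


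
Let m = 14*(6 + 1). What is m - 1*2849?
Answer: -2751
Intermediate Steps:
m = 98 (m = 14*7 = 98)
m - 1*2849 = 98 - 1*2849 = 98 - 2849 = -2751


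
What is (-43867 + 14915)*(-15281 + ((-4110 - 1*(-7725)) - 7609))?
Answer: 558049800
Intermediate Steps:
(-43867 + 14915)*(-15281 + ((-4110 - 1*(-7725)) - 7609)) = -28952*(-15281 + ((-4110 + 7725) - 7609)) = -28952*(-15281 + (3615 - 7609)) = -28952*(-15281 - 3994) = -28952*(-19275) = 558049800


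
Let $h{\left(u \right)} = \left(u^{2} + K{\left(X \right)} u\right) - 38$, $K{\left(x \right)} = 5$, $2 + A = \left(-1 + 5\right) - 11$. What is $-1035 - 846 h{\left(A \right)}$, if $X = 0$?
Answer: $657$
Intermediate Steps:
$A = -9$ ($A = -2 + \left(\left(-1 + 5\right) - 11\right) = -2 + \left(4 - 11\right) = -2 - 7 = -9$)
$h{\left(u \right)} = -38 + u^{2} + 5 u$ ($h{\left(u \right)} = \left(u^{2} + 5 u\right) - 38 = -38 + u^{2} + 5 u$)
$-1035 - 846 h{\left(A \right)} = -1035 - 846 \left(-38 + \left(-9\right)^{2} + 5 \left(-9\right)\right) = -1035 - 846 \left(-38 + 81 - 45\right) = -1035 - -1692 = -1035 + 1692 = 657$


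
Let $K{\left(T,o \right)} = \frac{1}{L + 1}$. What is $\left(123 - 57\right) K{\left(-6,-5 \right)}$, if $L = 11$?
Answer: $\frac{11}{2} \approx 5.5$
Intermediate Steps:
$K{\left(T,o \right)} = \frac{1}{12}$ ($K{\left(T,o \right)} = \frac{1}{11 + 1} = \frac{1}{12}$)
$\left(123 - 57\right) K{\left(-6,-5 \right)} = \left(123 - 57\right) \frac{1}{12} = 66 \cdot \frac{1}{12} = \frac{11}{2}$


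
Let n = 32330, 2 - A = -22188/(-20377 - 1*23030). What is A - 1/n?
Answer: 13140347/8826090 ≈ 1.4888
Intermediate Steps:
A = 21542/14469 (A = 2 - (-22188)/(-20377 - 1*23030) = 2 - (-22188)/(-20377 - 23030) = 2 - (-22188)/(-43407) = 2 - (-22188)*(-1)/43407 = 2 - 1*7396/14469 = 2 - 7396/14469 = 21542/14469 ≈ 1.4888)
A - 1/n = 21542/14469 - 1/32330 = 13140347/8826090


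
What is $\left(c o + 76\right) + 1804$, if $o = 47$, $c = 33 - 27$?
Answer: $2162$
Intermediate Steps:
$c = 6$
$\left(c o + 76\right) + 1804 = \left(6 \cdot 47 + 76\right) + 1804 = \left(282 + 76\right) + 1804 = 358 + 1804 = 2162$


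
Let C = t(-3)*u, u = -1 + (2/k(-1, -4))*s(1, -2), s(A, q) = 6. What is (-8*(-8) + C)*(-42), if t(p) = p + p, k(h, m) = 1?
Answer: 84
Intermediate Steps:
u = 11 (u = -1 + (2/1)*6 = -1 + (2*1)*6 = -1 + 2*6 = -1 + 12 = 11)
t(p) = 2*p
C = -66 (C = (2*(-3))*11 = -6*11 = -66)
(-8*(-8) + C)*(-42) = (-8*(-8) - 66)*(-42) = (64 - 66)*(-42) = -2*(-42) = 84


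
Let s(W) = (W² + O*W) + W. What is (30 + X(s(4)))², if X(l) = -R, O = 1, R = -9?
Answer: 1521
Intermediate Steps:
s(W) = W² + 2*W (s(W) = (W² + 1*W) + W = (W² + W) + W = (W + W²) + W = W² + 2*W)
X(l) = 9 (X(l) = -1*(-9) = 9)
(30 + X(s(4)))² = (30 + 9)² = 39² = 1521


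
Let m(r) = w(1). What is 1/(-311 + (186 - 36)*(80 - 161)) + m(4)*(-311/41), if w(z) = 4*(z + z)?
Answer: -31003009/510901 ≈ -60.683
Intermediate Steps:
w(z) = 8*z (w(z) = 4*(2*z) = 8*z)
m(r) = 8 (m(r) = 8*1 = 8)
1/(-311 + (186 - 36)*(80 - 161)) + m(4)*(-311/41) = 1/(-311 + (186 - 36)*(80 - 161)) + 8*(-311/41) = 1/(-311 + 150*(-81)) + 8*(-311*1/41) = 1/(-311 - 12150) + 8*(-311/41) = 1/(-12461) - 2488/41 = -1/12461 - 2488/41 = -31003009/510901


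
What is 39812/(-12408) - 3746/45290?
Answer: -231195731/70244790 ≈ -3.2913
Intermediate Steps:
39812/(-12408) - 3746/45290 = 39812*(-1/12408) - 3746*1/45290 = -9953/3102 - 1873/22645 = -231195731/70244790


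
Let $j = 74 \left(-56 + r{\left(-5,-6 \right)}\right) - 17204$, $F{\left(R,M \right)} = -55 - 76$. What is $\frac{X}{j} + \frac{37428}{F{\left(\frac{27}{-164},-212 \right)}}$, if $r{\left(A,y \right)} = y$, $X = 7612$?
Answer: $- \frac{204157037}{713688} \approx -286.06$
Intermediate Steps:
$F{\left(R,M \right)} = -131$
$j = -21792$ ($j = 74 \left(-56 - 6\right) - 17204 = 74 \left(-62\right) - 17204 = -4588 - 17204 = -21792$)
$\frac{X}{j} + \frac{37428}{F{\left(\frac{27}{-164},-212 \right)}} = \frac{7612}{-21792} + \frac{37428}{-131} = 7612 \left(- \frac{1}{21792}\right) + 37428 \left(- \frac{1}{131}\right) = - \frac{1903}{5448} - \frac{37428}{131} = - \frac{204157037}{713688}$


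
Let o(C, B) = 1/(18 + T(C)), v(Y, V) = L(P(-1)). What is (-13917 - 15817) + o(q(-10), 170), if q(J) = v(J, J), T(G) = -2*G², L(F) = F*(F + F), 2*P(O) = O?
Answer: -1040688/35 ≈ -29734.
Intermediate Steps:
P(O) = O/2
L(F) = 2*F² (L(F) = F*(2*F) = 2*F²)
v(Y, V) = ½ (v(Y, V) = 2*((½)*(-1))² = 2*(-½)² = 2*(¼) = ½)
q(J) = ½
o(C, B) = 1/(18 - 2*C²)
(-13917 - 15817) + o(q(-10), 170) = (-13917 - 15817) - 1/(-18 + 2*(½)²) = -29734 - 1/(-18 + 2*(¼)) = -29734 - 1/(-18 + ½) = -29734 - 1/(-35/2) = -29734 - 1*(-2/35) = -29734 + 2/35 = -1040688/35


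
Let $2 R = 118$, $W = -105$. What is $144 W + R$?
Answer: $-15061$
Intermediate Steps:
$R = 59$ ($R = \frac{1}{2} \cdot 118 = 59$)
$144 W + R = 144 \left(-105\right) + 59 = -15120 + 59 = -15061$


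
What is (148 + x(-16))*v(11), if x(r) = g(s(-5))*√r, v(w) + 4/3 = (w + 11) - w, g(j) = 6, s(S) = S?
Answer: 4292/3 + 232*I ≈ 1430.7 + 232.0*I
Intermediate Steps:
v(w) = 29/3 (v(w) = -4/3 + ((w + 11) - w) = -4/3 + ((11 + w) - w) = -4/3 + 11 = 29/3)
x(r) = 6*√r
(148 + x(-16))*v(11) = (148 + 6*√(-16))*(29/3) = (148 + 6*(4*I))*(29/3) = (148 + 24*I)*(29/3) = 4292/3 + 232*I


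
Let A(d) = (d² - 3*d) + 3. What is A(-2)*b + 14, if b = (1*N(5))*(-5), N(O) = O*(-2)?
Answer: 664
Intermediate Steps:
A(d) = 3 + d² - 3*d
N(O) = -2*O
b = 50 (b = (1*(-2*5))*(-5) = (1*(-10))*(-5) = -10*(-5) = 50)
A(-2)*b + 14 = (3 + (-2)² - 3*(-2))*50 + 14 = (3 + 4 + 6)*50 + 14 = 13*50 + 14 = 650 + 14 = 664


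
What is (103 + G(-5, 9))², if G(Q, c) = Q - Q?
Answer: 10609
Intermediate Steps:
G(Q, c) = 0
(103 + G(-5, 9))² = (103 + 0)² = 103² = 10609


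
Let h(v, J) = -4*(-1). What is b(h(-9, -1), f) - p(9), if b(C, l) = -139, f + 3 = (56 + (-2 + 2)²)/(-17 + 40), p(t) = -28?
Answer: -111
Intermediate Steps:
h(v, J) = 4
f = -13/23 (f = -3 + (56 + (-2 + 2)²)/(-17 + 40) = -3 + (56 + 0²)/23 = -3 + (56 + 0)*(1/23) = -3 + 56*(1/23) = -3 + 56/23 = -13/23 ≈ -0.56522)
b(h(-9, -1), f) - p(9) = -139 - 1*(-28) = -139 + 28 = -111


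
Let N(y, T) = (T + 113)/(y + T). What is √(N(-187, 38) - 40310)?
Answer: I*√894944809/149 ≈ 200.78*I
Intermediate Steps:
N(y, T) = (113 + T)/(T + y)
√(N(-187, 38) - 40310) = √((113 + 38)/(38 - 187) - 40310) = √(151/(-149) - 40310) = √(-1/149*151 - 40310) = √(-151/149 - 40310) = √(-6006341/149) = I*√894944809/149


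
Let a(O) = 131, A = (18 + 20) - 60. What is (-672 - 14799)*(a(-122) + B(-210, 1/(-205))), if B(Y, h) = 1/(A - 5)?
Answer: -2026128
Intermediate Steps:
A = -22 (A = 38 - 60 = -22)
B(Y, h) = -1/27 (B(Y, h) = 1/(-22 - 5) = 1/(-27) = -1/27)
(-672 - 14799)*(a(-122) + B(-210, 1/(-205))) = (-672 - 14799)*(131 - 1/27) = -15471*3536/27 = -2026128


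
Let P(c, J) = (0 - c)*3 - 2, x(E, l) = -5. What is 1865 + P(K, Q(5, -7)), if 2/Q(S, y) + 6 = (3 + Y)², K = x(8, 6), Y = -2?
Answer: 1878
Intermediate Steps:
K = -5
Q(S, y) = -⅖ (Q(S, y) = 2/(-6 + (3 - 2)²) = 2/(-6 + 1²) = 2/(-6 + 1) = 2/(-5) = 2*(-⅕) = -⅖)
P(c, J) = -2 - 3*c (P(c, J) = -c*3 - 2 = -3*c - 2 = -2 - 3*c)
1865 + P(K, Q(5, -7)) = 1865 + (-2 - 3*(-5)) = 1865 + (-2 + 15) = 1865 + 13 = 1878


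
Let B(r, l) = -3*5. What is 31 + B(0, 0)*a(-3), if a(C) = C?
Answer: 76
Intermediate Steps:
B(r, l) = -15
31 + B(0, 0)*a(-3) = 31 - 15*(-3) = 31 + 45 = 76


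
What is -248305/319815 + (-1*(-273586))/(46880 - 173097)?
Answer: -23767443755/8073217971 ≈ -2.9440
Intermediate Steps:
-248305/319815 + (-1*(-273586))/(46880 - 173097) = -248305*1/319815 + 273586/(-126217) = -49661/63963 + 273586*(-1/126217) = -49661/63963 - 273586/126217 = -23767443755/8073217971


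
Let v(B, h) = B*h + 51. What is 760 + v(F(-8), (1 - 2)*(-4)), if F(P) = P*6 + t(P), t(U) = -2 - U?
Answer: 643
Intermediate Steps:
F(P) = -2 + 5*P (F(P) = P*6 + (-2 - P) = 6*P + (-2 - P) = -2 + 5*P)
v(B, h) = 51 + B*h
760 + v(F(-8), (1 - 2)*(-4)) = 760 + (51 + (-2 + 5*(-8))*((1 - 2)*(-4))) = 760 + (51 + (-2 - 40)*(-1*(-4))) = 760 + (51 - 42*4) = 760 + (51 - 168) = 760 - 117 = 643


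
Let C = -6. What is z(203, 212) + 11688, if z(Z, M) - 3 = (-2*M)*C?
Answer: 14235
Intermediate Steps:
z(Z, M) = 3 + 12*M (z(Z, M) = 3 - 2*M*(-6) = 3 + 12*M)
z(203, 212) + 11688 = (3 + 12*212) + 11688 = (3 + 2544) + 11688 = 2547 + 11688 = 14235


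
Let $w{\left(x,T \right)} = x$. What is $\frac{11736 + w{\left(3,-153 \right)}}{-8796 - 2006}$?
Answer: $- \frac{11739}{10802} \approx -1.0867$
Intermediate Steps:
$\frac{11736 + w{\left(3,-153 \right)}}{-8796 - 2006} = \frac{11736 + 3}{-8796 - 2006} = \frac{11739}{-10802} = 11739 \left(- \frac{1}{10802}\right) = - \frac{11739}{10802}$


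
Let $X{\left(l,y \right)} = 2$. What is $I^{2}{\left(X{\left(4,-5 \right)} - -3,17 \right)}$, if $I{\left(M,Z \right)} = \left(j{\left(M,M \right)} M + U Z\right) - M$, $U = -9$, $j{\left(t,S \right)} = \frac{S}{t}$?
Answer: $23409$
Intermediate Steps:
$I{\left(M,Z \right)} = - 9 Z$ ($I{\left(M,Z \right)} = \left(\frac{M}{M} M - 9 Z\right) - M = \left(1 M - 9 Z\right) - M = \left(M - 9 Z\right) - M = - 9 Z$)
$I^{2}{\left(X{\left(4,-5 \right)} - -3,17 \right)} = \left(\left(-9\right) 17\right)^{2} = \left(-153\right)^{2} = 23409$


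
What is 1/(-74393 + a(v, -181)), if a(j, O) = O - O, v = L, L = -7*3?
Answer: -1/74393 ≈ -1.3442e-5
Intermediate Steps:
L = -21
v = -21
a(j, O) = 0
1/(-74393 + a(v, -181)) = 1/(-74393 + 0) = 1/(-74393) = -1/74393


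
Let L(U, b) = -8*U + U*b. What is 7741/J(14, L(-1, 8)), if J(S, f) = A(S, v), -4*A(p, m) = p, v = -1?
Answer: -15482/7 ≈ -2211.7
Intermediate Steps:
A(p, m) = -p/4
J(S, f) = -S/4
7741/J(14, L(-1, 8)) = 7741/((-¼*14)) = 7741/(-7/2) = 7741*(-2/7) = -15482/7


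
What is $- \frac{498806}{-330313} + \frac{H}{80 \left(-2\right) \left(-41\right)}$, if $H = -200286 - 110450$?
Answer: $- \frac{6210498313}{135428330} \approx -45.858$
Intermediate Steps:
$H = -310736$
$- \frac{498806}{-330313} + \frac{H}{80 \left(-2\right) \left(-41\right)} = - \frac{498806}{-330313} - \frac{310736}{80 \left(-2\right) \left(-41\right)} = \left(-498806\right) \left(- \frac{1}{330313}\right) - \frac{310736}{\left(-160\right) \left(-41\right)} = \frac{498806}{330313} - \frac{310736}{6560} = \frac{498806}{330313} - \frac{19421}{410} = - \frac{6210498313}{135428330}$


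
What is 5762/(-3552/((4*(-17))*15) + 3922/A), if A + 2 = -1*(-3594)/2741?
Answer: -462342880/456604161 ≈ -1.0126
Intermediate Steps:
A = -1888/2741 (A = -2 - 1*(-3594)/2741 = -2 + 3594*(1/2741) = -2 + 3594/2741 = -1888/2741 ≈ -0.68880)
5762/(-3552/((4*(-17))*15) + 3922/A) = 5762/(-3552/((4*(-17))*15) + 3922/(-1888/2741)) = 5762/(-3552/((-68*15)) + 3922*(-2741/1888)) = 5762/(-3552/(-1020) - 5375101/944) = 5762/(-3552*(-1/1020) - 5375101/944) = 5762/(296/85 - 5375101/944) = 5762/(-456604161/80240) = 5762*(-80240/456604161) = -462342880/456604161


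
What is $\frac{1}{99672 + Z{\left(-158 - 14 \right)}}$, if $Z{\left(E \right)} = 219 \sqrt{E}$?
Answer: $\frac{8306}{828563073} - \frac{73 i \sqrt{43}}{1657126146} \approx 1.0025 \cdot 10^{-5} - 2.8887 \cdot 10^{-7} i$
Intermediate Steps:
$\frac{1}{99672 + Z{\left(-158 - 14 \right)}} = \frac{1}{99672 + 219 \sqrt{-158 - 14}} = \frac{1}{99672 + 219 \sqrt{-172}} = \frac{1}{99672 + 219 \cdot 2 i \sqrt{43}} = \frac{1}{99672 + 438 i \sqrt{43}}$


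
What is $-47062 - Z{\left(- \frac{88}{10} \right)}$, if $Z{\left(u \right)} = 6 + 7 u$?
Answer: $- \frac{235032}{5} \approx -47006.0$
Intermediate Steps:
$-47062 - Z{\left(- \frac{88}{10} \right)} = -47062 - \left(6 + 7 \left(- \frac{88}{10}\right)\right) = -47062 - \left(6 + 7 \left(\left(-88\right) \frac{1}{10}\right)\right) = -47062 - \left(6 + 7 \left(- \frac{44}{5}\right)\right) = -47062 - \left(6 - \frac{308}{5}\right) = -47062 - - \frac{278}{5} = -47062 + \frac{278}{5} = - \frac{235032}{5}$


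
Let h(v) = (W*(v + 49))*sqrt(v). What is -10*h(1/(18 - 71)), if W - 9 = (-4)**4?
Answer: -129800*I*sqrt(53)/53 ≈ -17829.0*I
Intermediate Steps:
W = 265 (W = 9 + (-4)**4 = 9 + 256 = 265)
h(v) = sqrt(v)*(12985 + 265*v) (h(v) = (265*(v + 49))*sqrt(v) = (265*(49 + v))*sqrt(v) = (12985 + 265*v)*sqrt(v) = sqrt(v)*(12985 + 265*v))
-10*h(1/(18 - 71)) = -2650*sqrt(1/(18 - 71))*(49 + 1/(18 - 71)) = -2650*sqrt(1/(-53))*(49 + 1/(-53)) = -2650*sqrt(-1/53)*(49 - 1/53) = -2650*I*sqrt(53)/53*2596/53 = -129800*I*sqrt(53)/53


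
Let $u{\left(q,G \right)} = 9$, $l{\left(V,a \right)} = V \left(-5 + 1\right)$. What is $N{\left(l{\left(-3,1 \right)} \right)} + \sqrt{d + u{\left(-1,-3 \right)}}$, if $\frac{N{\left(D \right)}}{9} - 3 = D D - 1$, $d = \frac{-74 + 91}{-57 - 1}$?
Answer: $1314 + \frac{\sqrt{29290}}{58} \approx 1317.0$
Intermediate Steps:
$l{\left(V,a \right)} = - 4 V$ ($l{\left(V,a \right)} = V \left(-4\right) = - 4 V$)
$d = - \frac{17}{58}$ ($d = \frac{17}{-58} = 17 \left(- \frac{1}{58}\right) = - \frac{17}{58} \approx -0.2931$)
$N{\left(D \right)} = 18 + 9 D^{2}$ ($N{\left(D \right)} = 27 + 9 \left(D D - 1\right) = 27 + 9 \left(D^{2} - 1\right) = 27 + 9 \left(-1 + D^{2}\right) = 27 + \left(-9 + 9 D^{2}\right) = 18 + 9 D^{2}$)
$N{\left(l{\left(-3,1 \right)} \right)} + \sqrt{d + u{\left(-1,-3 \right)}} = \left(18 + 9 \left(\left(-4\right) \left(-3\right)\right)^{2}\right) + \sqrt{- \frac{17}{58} + 9} = \left(18 + 9 \cdot 12^{2}\right) + \sqrt{\frac{505}{58}} = \left(18 + 9 \cdot 144\right) + \frac{\sqrt{29290}}{58} = \left(18 + 1296\right) + \frac{\sqrt{29290}}{58} = 1314 + \frac{\sqrt{29290}}{58}$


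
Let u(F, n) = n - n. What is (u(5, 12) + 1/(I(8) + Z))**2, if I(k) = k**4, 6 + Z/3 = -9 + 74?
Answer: 1/18258529 ≈ 5.4769e-8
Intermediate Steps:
Z = 177 (Z = -18 + 3*(-9 + 74) = -18 + 3*65 = -18 + 195 = 177)
u(F, n) = 0
(u(5, 12) + 1/(I(8) + Z))**2 = (0 + 1/(8**4 + 177))**2 = (0 + 1/(4096 + 177))**2 = (0 + 1/4273)**2 = (1/4273)**2 = 1/18258529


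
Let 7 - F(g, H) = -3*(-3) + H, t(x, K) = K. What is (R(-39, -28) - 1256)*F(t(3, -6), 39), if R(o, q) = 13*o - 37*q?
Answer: 29807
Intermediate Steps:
R(o, q) = -37*q + 13*o
F(g, H) = -2 - H (F(g, H) = 7 - (-3*(-3) + H) = 7 - (9 + H) = 7 + (-9 - H) = -2 - H)
(R(-39, -28) - 1256)*F(t(3, -6), 39) = ((-37*(-28) + 13*(-39)) - 1256)*(-2 - 1*39) = ((1036 - 507) - 1256)*(-2 - 39) = (529 - 1256)*(-41) = -727*(-41) = 29807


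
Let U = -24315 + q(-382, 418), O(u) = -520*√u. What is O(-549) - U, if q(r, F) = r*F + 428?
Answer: 183563 - 1560*I*√61 ≈ 1.8356e+5 - 12184.0*I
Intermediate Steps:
q(r, F) = 428 + F*r (q(r, F) = F*r + 428 = 428 + F*r)
U = -183563 (U = -24315 + (428 + 418*(-382)) = -24315 + (428 - 159676) = -24315 - 159248 = -183563)
O(-549) - U = -1560*I*√61 - 1*(-183563) = -1560*I*√61 + 183563 = 183563 - 1560*I*√61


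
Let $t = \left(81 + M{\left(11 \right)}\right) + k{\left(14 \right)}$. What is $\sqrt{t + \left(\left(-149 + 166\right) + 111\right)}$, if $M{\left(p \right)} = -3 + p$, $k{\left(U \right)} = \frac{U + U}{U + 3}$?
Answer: $\frac{3 \sqrt{7021}}{17} \approx 14.787$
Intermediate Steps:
$k{\left(U \right)} = \frac{2 U}{3 + U}$
$t = \frac{1541}{17}$ ($t = \left(81 + \left(-3 + 11\right)\right) + 2 \cdot 14 \frac{1}{3 + 14} = \left(81 + 8\right) + 2 \cdot 14 \cdot \frac{1}{17} = 89 + 2 \cdot 14 \cdot \frac{1}{17} = 89 + \frac{28}{17} = \frac{1541}{17} \approx 90.647$)
$\sqrt{t + \left(\left(-149 + 166\right) + 111\right)} = \sqrt{\frac{1541}{17} + \left(\left(-149 + 166\right) + 111\right)} = \sqrt{\frac{1541}{17} + \left(17 + 111\right)} = \sqrt{\frac{1541}{17} + 128} = \sqrt{\frac{3717}{17}} = \frac{3 \sqrt{7021}}{17}$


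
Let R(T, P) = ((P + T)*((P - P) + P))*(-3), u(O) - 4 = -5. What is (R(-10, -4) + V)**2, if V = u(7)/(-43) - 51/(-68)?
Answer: 827310169/29584 ≈ 27965.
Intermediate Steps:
u(O) = -1 (u(O) = 4 - 5 = -1)
V = 133/172 (V = -1/(-43) - 51/(-68) = -1*(-1/43) - 51*(-1/68) = 1/43 + 3/4 = 133/172 ≈ 0.77326)
R(T, P) = -3*P*(P + T) (R(T, P) = ((P + T)*(0 + P))*(-3) = ((P + T)*P)*(-3) = (P*(P + T))*(-3) = -3*P*(P + T))
(R(-10, -4) + V)**2 = (-3*(-4)*(-4 - 10) + 133/172)**2 = (-3*(-4)*(-14) + 133/172)**2 = (-168 + 133/172)**2 = (-28763/172)**2 = 827310169/29584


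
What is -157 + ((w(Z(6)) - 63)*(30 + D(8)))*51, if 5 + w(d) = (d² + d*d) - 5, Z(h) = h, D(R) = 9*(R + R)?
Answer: -9031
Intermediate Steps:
D(R) = 18*R (D(R) = 9*(2*R) = 18*R)
w(d) = -10 + 2*d² (w(d) = -5 + ((d² + d*d) - 5) = -5 + ((d² + d²) - 5) = -5 + (2*d² - 5) = -5 + (-5 + 2*d²) = -10 + 2*d²)
-157 + ((w(Z(6)) - 63)*(30 + D(8)))*51 = -157 + (((-10 + 2*6²) - 63)*(30 + 18*8))*51 = -157 + (((-10 + 2*36) - 63)*(30 + 144))*51 = -157 + (((-10 + 72) - 63)*174)*51 = -157 + ((62 - 63)*174)*51 = -157 - 1*174*51 = -157 - 174*51 = -157 - 8874 = -9031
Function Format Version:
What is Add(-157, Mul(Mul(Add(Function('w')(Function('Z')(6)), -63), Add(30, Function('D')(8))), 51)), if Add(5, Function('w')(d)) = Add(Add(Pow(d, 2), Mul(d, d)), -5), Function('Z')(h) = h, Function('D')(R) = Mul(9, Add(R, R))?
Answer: -9031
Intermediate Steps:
Function('D')(R) = Mul(18, R) (Function('D')(R) = Mul(9, Mul(2, R)) = Mul(18, R))
Function('w')(d) = Add(-10, Mul(2, Pow(d, 2))) (Function('w')(d) = Add(-5, Add(Add(Pow(d, 2), Mul(d, d)), -5)) = Add(-5, Add(Add(Pow(d, 2), Pow(d, 2)), -5)) = Add(-5, Add(Mul(2, Pow(d, 2)), -5)) = Add(-5, Add(-5, Mul(2, Pow(d, 2)))) = Add(-10, Mul(2, Pow(d, 2))))
Add(-157, Mul(Mul(Add(Function('w')(Function('Z')(6)), -63), Add(30, Function('D')(8))), 51)) = Add(-157, Mul(Mul(Add(Add(-10, Mul(2, Pow(6, 2))), -63), Add(30, Mul(18, 8))), 51)) = Add(-157, Mul(Mul(Add(Add(-10, Mul(2, 36)), -63), Add(30, 144)), 51)) = Add(-157, Mul(Mul(Add(Add(-10, 72), -63), 174), 51)) = Add(-157, Mul(Mul(Add(62, -63), 174), 51)) = Add(-157, Mul(Mul(-1, 174), 51)) = Add(-157, Mul(-174, 51)) = Add(-157, -8874) = -9031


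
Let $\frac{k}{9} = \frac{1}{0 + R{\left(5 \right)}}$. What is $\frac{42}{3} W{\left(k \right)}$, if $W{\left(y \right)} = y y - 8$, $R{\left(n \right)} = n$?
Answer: $- \frac{1666}{25} \approx -66.64$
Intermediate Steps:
$k = \frac{9}{5}$ ($k = \frac{9}{0 + 5} = \frac{9}{5} \approx 1.8$)
$W{\left(y \right)} = -8 + y^{2}$ ($W{\left(y \right)} = y^{2} - 8 = -8 + y^{2}$)
$\frac{42}{3} W{\left(k \right)} = \frac{42}{3} \left(-8 + \left(\frac{9}{5}\right)^{2}\right) = 42 \cdot \frac{1}{3} \left(-8 + \frac{81}{25}\right) = 14 \left(- \frac{119}{25}\right) = - \frac{1666}{25}$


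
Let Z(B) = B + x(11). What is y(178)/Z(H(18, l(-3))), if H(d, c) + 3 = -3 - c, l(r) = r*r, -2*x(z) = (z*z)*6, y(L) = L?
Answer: -89/189 ≈ -0.47090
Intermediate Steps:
x(z) = -3*z² (x(z) = -z*z*6/2 = -z²*6/2 = -3*z²)
l(r) = r²
H(d, c) = -6 - c (H(d, c) = -3 + (-3 - c) = -6 - c)
Z(B) = -363 + B (Z(B) = B - 3*11² = B - 3*121 = B - 363 = -363 + B)
y(178)/Z(H(18, l(-3))) = 178/(-363 + (-6 - 1*(-3)²)) = 178/(-363 + (-6 - 1*9)) = 178/(-363 + (-6 - 9)) = 178/(-363 - 15) = 178/(-378) = 178*(-1/378) = -89/189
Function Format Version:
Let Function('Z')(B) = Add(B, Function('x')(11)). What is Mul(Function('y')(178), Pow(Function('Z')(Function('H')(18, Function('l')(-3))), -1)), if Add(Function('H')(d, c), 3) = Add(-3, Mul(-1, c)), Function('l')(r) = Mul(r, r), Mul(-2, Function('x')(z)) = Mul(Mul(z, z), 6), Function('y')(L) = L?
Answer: Rational(-89, 189) ≈ -0.47090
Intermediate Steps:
Function('x')(z) = Mul(-3, Pow(z, 2)) (Function('x')(z) = Mul(Rational(-1, 2), Mul(Mul(z, z), 6)) = Mul(Rational(-1, 2), Mul(Pow(z, 2), 6)) = Mul(Rational(-1, 2), Mul(6, Pow(z, 2))) = Mul(-3, Pow(z, 2)))
Function('l')(r) = Pow(r, 2)
Function('H')(d, c) = Add(-6, Mul(-1, c)) (Function('H')(d, c) = Add(-3, Add(-3, Mul(-1, c))) = Add(-6, Mul(-1, c)))
Function('Z')(B) = Add(-363, B) (Function('Z')(B) = Add(B, Mul(-3, Pow(11, 2))) = Add(B, Mul(-3, 121)) = Add(B, -363) = Add(-363, B))
Mul(Function('y')(178), Pow(Function('Z')(Function('H')(18, Function('l')(-3))), -1)) = Mul(178, Pow(Add(-363, Add(-6, Mul(-1, Pow(-3, 2)))), -1)) = Mul(178, Pow(Add(-363, Add(-6, Mul(-1, 9))), -1)) = Mul(178, Pow(Add(-363, Add(-6, -9)), -1)) = Mul(178, Pow(Add(-363, -15), -1)) = Mul(178, Pow(-378, -1)) = Mul(178, Rational(-1, 378)) = Rational(-89, 189)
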